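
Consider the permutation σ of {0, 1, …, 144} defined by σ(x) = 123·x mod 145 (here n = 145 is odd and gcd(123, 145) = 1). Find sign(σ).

Trace 103: π^k(103) = [103, 54, 117, 36, 78, 24, 52] for k=0..6.
Decompose π into cycles: lengths [28, 28, 28, 28, 7, 7, 7, 7, 4, 1] (10 cycles, including the fixed point 0).
10 cycles on 145: each ℓ→(−1)^(ℓ−1), product (−1)^135 = -1.
Check: (123/145) = -1 by Zolotarev.

-1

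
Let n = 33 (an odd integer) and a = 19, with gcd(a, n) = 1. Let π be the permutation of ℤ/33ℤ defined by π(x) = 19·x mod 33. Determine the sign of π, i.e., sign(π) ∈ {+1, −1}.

-1

Trace 28: π^k(28) = [28, 4, 10, 25, 13, 16, 7] for k=0..6.
6 cycles of lengths [10, 10, 10, 1, 1, 1].
n − c = 33 − 6 = 27; sign = (−1)^27 = -1.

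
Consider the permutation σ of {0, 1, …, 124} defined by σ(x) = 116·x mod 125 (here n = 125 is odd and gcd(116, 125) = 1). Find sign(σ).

+1

Orbit of 86 under x↦116x: [86, 101, 91, 56, 121, 36, 51]… (length divides ord_125(116)).
Decompose π into cycles: lengths [25, 25, 25, 25, 5, 5, 5, 5, 1, 1, 1, 1, 1] (13 cycles, including the fixed point 0).
Σ(ℓ_i−1) = 125−13 = 112; sign = (−1)^112 = +1.
Zolotarev: (116|125) = +1, matching the cycle-count sign.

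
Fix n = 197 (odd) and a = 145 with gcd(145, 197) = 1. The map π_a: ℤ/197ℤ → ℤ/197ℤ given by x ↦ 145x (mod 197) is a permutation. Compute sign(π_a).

-1

Trace 55: π^k(55) = [55, 95, 182, 189, 22, 38, 191] for k=0..6.
Cycle type of π: 196 + 1; total 2 cycles.
197 − 2 = 195 transpositions; sign(π) = (−1)^195 = -1.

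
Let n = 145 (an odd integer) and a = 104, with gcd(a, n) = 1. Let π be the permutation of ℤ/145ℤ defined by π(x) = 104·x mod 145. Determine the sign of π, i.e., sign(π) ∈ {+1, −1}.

-1

Start at x=99: 99 → 1 → 104 → 86 → 99 (one orbit).
Cycle lengths of π_104 on ℤ/145ℤ: [4, 4, 4, 4, 4, 4, 4, 4, 4, 4, 4, 4, 4, 4, 4, 4, 4, 4, 4, 4, 4, 4, 4, 4, 4, 4, 4, 4, 4, 4, 4, 4, 4, 4, 4, 2, 2, 1]; 38 cycles in total.
With 38 cycles on 145 points, sign = (−1)^{145−38} = -1.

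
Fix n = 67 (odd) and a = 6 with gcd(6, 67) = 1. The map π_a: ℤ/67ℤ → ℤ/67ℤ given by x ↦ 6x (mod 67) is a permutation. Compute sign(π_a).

Trace 9: π^k(9) = [9, 54, 56, 1, 6, 36, 15] for k=0..6.
π_6 has 3 disjoint cycles with lengths [33, 33, 1] on {0,…,66}.
3 cycles on 67: each ℓ→(−1)^(ℓ−1), product (−1)^64 = +1.
Zolotarev: (6|67) = +1, matching the cycle-count sign.

+1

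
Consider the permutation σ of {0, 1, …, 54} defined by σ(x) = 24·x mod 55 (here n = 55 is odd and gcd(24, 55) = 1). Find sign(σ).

Start at x=39: 39 → 1 → 24 → 26 → 19 → 16 → 54 → … (one orbit).
Cycle type of π: 10×5 + 2×2 + 1; total 8 cycles.
With 8 cycles on 55 points, sign = (−1)^{55−8} = -1.

-1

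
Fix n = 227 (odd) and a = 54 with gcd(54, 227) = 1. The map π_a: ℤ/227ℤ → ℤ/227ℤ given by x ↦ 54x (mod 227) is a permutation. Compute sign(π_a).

Orbit of 215 under x↦54x: [215, 33, 193, 207, 55, 19, 118]… (length divides ord_227(54)).
π_54 has 2 disjoint cycles with lengths [226, 1] on {0,…,226}.
227 − 2 = 225 transpositions; sign(π) = (−1)^225 = -1.

-1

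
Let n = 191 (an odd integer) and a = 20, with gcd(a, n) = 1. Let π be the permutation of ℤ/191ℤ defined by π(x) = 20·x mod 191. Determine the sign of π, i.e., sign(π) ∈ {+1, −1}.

+1

Start at x=158: 158 → 104 → 170 → 153 → 4 → 80 → 72 → … (one orbit).
π_20 has 3 disjoint cycles with lengths [95, 95, 1] on {0,…,190}.
191 − 3 = 188 transpositions; sign(π) = (−1)^188 = +1.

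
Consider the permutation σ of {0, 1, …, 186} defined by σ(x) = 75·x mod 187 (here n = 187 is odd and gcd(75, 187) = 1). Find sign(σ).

-1

Orbit of 14 under x↦75x: [14, 115, 23, 42, 158, 69, 126]… (length divides ord_187(75)).
π_75 has 6 disjoint cycles with lengths [80, 80, 16, 5, 5, 1] on {0,…,186}.
Σ(ℓ_i−1) = 187−6 = 181; sign = (−1)^181 = -1.
Check: (75/187) = -1 by Zolotarev.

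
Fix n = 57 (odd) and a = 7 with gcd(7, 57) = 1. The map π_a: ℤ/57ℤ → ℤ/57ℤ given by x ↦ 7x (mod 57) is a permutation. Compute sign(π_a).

+1

Orbit of 1 under x↦7x: [1, 7, 49]… (length divides ord_57(7)).
The orbit structure of x ↦ 7x mod 57: 21 orbits of sizes [3, 3, 3, 3, 3, 3, 3, 3, 3, 3, 3, 3, 3, 3, 3, 3, 3, 3, 1, 1, 1].
n − c = 57 − 21 = 36; sign = (−1)^36 = +1.
The Jacobi symbol (7|57) = +1 (Zolotarev) agrees.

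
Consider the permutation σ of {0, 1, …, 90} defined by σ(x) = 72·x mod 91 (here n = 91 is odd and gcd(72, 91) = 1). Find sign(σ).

Trace 1: π^k(1) = [1, 72, 88, 57, 9, 11, 64] for k=0..6.
The orbit structure of x ↦ 72x mod 91: 10 orbits of sizes [12, 12, 12, 12, 12, 12, 12, 3, 3, 1].
n − c = 91 − 10 = 81; sign = (−1)^81 = -1.
Zolotarev: (72|91) = -1, matching the cycle-count sign.

-1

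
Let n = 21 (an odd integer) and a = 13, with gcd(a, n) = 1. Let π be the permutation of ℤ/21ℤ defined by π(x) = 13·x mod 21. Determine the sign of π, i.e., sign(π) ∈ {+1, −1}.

-1

Trace 13: π^k(13) = [13, 1] for k=0..1.
The orbit structure of x ↦ 13x mod 21: 12 orbits of sizes [2, 2, 2, 2, 2, 2, 2, 2, 2, 1, 1, 1].
With 12 cycles on 21 points, sign = (−1)^{21−12} = -1.
The Jacobi symbol (13|21) = -1 (Zolotarev) agrees.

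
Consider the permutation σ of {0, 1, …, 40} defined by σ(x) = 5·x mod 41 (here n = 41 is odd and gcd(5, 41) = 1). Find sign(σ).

+1

Orbit of 25 under x↦5x: [25, 2, 10, 9, 4, 20, 18]… (length divides ord_41(5)).
Decompose π into cycles: lengths [20, 20, 1] (3 cycles, including the fixed point 0).
Σ(ℓ_i−1) = 41−3 = 38; sign = (−1)^38 = +1.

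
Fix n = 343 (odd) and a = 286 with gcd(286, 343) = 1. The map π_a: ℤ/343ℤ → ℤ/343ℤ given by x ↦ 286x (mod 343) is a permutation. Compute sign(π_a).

Trace 265: π^k(265) = [265, 330, 55, 295, 335, 113, 76] for k=0..6.
Cycle type of π: 98×3 + 14×3 + 2×3 + 1; total 10 cycles.
n − c = 343 − 10 = 333; sign = (−1)^333 = -1.

-1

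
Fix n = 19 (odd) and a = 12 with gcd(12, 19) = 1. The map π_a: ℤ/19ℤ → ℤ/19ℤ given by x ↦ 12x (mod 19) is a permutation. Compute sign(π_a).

Start at x=8: 8 → 1 → 12 → 11 → 18 → 7 → 8 (one orbit).
The orbit structure of x ↦ 12x mod 19: 4 orbits of sizes [6, 6, 6, 1].
19 − 4 = 15 transpositions; sign(π) = (−1)^15 = -1.
(12|19)_J = -1 (Zolotarev's lemma cross-check).

-1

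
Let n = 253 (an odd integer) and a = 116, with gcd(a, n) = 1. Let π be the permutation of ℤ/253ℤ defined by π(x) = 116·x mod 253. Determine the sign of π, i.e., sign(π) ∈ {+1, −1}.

-1

Orbit of 47 under x↦116x: [47, 139, 185, 208, 93, 162, 70]… (length divides ord_253(116)).
Cycle lengths of π_116 on ℤ/253ℤ: [10, 10, 10, 10, 10, 10, 10, 10, 10, 10, 10, 10, 10, 10, 10, 10, 10, 10, 10, 10, 10, 10, 10, 1, 1, 1, 1, 1, 1, 1, 1, 1, 1, 1, 1, 1, 1, 1, 1, 1, 1, 1, 1, 1, 1, 1]; 46 cycles in total.
With 46 cycles on 253 points, sign = (−1)^{253−46} = -1.
The Jacobi symbol (116|253) = -1 (Zolotarev) agrees.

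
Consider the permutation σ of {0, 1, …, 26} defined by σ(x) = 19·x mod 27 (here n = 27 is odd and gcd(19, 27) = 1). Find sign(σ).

+1

Trace 10: π^k(10) = [10, 1, 19] for k=0..2.
Decompose π into cycles: lengths [3, 3, 3, 3, 3, 3, 1, 1, 1, 1, 1, 1, 1, 1, 1] (15 cycles, including the fixed point 0).
n − c = 27 − 15 = 12; sign = (−1)^12 = +1.
Zolotarev: (19|27) = +1, matching the cycle-count sign.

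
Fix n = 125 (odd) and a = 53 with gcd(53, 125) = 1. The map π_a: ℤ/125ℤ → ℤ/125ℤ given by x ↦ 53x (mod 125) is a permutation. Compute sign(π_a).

-1

Trace 122: π^k(122) = [122, 91, 73, 119, 57, 21, 113] for k=0..6.
4 cycles of lengths [100, 20, 4, 1].
With 4 cycles on 125 points, sign = (−1)^{125−4} = -1.
Via Zolotarev, sign(π_{53}) = (53|125) = -1.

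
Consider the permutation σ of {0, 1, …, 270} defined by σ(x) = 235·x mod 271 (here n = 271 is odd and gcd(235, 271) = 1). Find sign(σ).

Orbit of 62 under x↦235x: [62, 207, 136, 253, 106, 249, 250]… (length divides ord_271(235)).
Cycle lengths of π_235 on ℤ/271ℤ: [270, 1]; 2 cycles in total.
n − c = 271 − 2 = 269; sign = (−1)^269 = -1.
Via Zolotarev, sign(π_{235}) = (235|271) = -1.

-1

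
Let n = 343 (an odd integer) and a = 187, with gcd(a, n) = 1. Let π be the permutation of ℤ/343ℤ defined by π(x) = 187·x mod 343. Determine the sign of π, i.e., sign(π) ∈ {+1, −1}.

-1

Trace 10: π^k(10) = [10, 155, 173, 109, 146, 205, 262] for k=0..6.
The orbit structure of x ↦ 187x mod 343: 4 orbits of sizes [294, 42, 6, 1].
With 4 cycles on 343 points, sign = (−1)^{343−4} = -1.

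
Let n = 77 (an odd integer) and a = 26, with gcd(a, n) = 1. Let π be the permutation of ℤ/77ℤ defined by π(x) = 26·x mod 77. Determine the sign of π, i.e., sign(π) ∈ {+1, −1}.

-1

Trace 26: π^k(26) = [26, 60, 20, 58, 45, 15, 5] for k=0..6.
6 cycles of lengths [30, 30, 6, 5, 5, 1].
6 cycles on 77: each ℓ→(−1)^(ℓ−1), product (−1)^71 = -1.
Zolotarev: (26|77) = -1, matching the cycle-count sign.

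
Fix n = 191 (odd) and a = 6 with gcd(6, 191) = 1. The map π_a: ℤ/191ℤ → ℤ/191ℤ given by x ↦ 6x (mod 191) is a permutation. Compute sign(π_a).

+1

Orbit of 177 under x↦6x: [177, 107, 69, 32, 1, 6, 36]… (length divides ord_191(6)).
The orbit structure of x ↦ 6x mod 191: 11 orbits of sizes [19, 19, 19, 19, 19, 19, 19, 19, 19, 19, 1].
191 − 11 = 180 transpositions; sign(π) = (−1)^180 = +1.
Check: (6/191) = +1 by Zolotarev.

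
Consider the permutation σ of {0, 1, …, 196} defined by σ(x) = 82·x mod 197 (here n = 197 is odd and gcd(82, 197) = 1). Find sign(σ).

-1

Orbit of 122 under x↦82x: [122, 154, 20, 64, 126, 88, 124]… (length divides ord_197(82)).
Cycle type of π: 196 + 1; total 2 cycles.
197 − 2 = 195 transpositions; sign(π) = (−1)^195 = -1.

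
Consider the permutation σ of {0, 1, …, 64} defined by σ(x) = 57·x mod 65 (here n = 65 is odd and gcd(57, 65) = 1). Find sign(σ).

+1

Trace 8: π^k(8) = [8, 1, 57, 64] for k=0..3.
17 cycles of lengths [4, 4, 4, 4, 4, 4, 4, 4, 4, 4, 4, 4, 4, 4, 4, 4, 1].
sign(π) = (−1)^{n − #cycles} = (−1)^{65−17} = (−1)^48 = +1.
Via Zolotarev, sign(π_{57}) = (57|65) = +1.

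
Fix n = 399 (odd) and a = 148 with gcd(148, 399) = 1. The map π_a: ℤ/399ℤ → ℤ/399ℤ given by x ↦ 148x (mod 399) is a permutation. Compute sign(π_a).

Start at x=22: 22 → 64 → 295 → 169 → 274 → 253 → 337 → … (one orbit).
42 cycles of lengths [18, 18, 18, 18, 18, 18, 18, 18, 18, 18, 18, 18, 18, 18, 18, 18, 18, 18, 18, 18, 18, 1, 1, 1, 1, 1, 1, 1, 1, 1, 1, 1, 1, 1, 1, 1, 1, 1, 1, 1, 1, 1].
399 − 42 = 357 transpositions; sign(π) = (−1)^357 = -1.
Check: (148/399) = -1 by Zolotarev.

-1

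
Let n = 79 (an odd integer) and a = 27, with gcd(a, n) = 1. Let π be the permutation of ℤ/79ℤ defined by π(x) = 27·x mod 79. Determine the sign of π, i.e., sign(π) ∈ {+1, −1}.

-1

Trace 18: π^k(18) = [18, 12, 8, 58, 65, 17, 64] for k=0..6.
π_27 has 4 disjoint cycles with lengths [26, 26, 26, 1] on {0,…,78}.
sign(π) = (−1)^{n − #cycles} = (−1)^{79−4} = (−1)^75 = -1.
Zolotarev: (27|79) = -1, matching the cycle-count sign.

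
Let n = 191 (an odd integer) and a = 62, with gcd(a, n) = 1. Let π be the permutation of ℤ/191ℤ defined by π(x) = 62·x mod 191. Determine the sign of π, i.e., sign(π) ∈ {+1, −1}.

-1

Orbit of 94 under x↦62x: [94, 98, 155, 60, 91, 103, 83]… (length divides ord_191(62)).
Cycle lengths of π_62 on ℤ/191ℤ: [190, 1]; 2 cycles in total.
With 2 cycles on 191 points, sign = (−1)^{191−2} = -1.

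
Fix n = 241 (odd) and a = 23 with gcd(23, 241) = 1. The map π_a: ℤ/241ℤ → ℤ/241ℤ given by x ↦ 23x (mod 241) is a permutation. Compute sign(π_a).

Orbit of 102 under x↦23x: [102, 177, 215, 125, 224, 91, 165]… (length divides ord_241(23)).
π_23 has 4 disjoint cycles with lengths [80, 80, 80, 1] on {0,…,240}.
With 4 cycles on 241 points, sign = (−1)^{241−4} = -1.

-1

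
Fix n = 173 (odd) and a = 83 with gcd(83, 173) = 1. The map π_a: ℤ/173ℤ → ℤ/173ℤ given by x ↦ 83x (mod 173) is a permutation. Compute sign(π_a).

+1

Start at x=96: 96 → 10 → 138 → 36 → 47 → 95 → 100 → … (one orbit).
Cycle type of π: 43×4 + 1; total 5 cycles.
5 cycles on 173: each ℓ→(−1)^(ℓ−1), product (−1)^168 = +1.
Check: (83/173) = +1 by Zolotarev.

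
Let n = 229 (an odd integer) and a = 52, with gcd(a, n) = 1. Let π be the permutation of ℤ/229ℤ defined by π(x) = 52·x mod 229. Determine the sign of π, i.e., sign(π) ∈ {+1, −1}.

Trace 17: π^k(17) = [17, 197, 168, 34, 165, 107, 68] for k=0..6.
Decompose π into cycles: lengths [76, 76, 76, 1] (4 cycles, including the fixed point 0).
With 4 cycles on 229 points, sign = (−1)^{229−4} = -1.
Check: (52/229) = -1 by Zolotarev.

-1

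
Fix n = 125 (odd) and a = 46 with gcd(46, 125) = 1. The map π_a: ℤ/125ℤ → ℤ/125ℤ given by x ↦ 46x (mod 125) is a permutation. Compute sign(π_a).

Orbit of 106 under x↦46x: [106, 1, 46, 116, 86, 81, 101]… (length divides ord_125(46)).
Decompose π into cycles: lengths [25, 25, 25, 25, 5, 5, 5, 5, 1, 1, 1, 1, 1] (13 cycles, including the fixed point 0).
125 − 13 = 112 transpositions; sign(π) = (−1)^112 = +1.
(46|125)_J = +1 (Zolotarev's lemma cross-check).

+1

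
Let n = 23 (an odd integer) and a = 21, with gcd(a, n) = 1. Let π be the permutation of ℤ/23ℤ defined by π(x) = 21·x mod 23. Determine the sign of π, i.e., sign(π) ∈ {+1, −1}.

Orbit of 6 under x↦21x: [6, 11, 1, 21, 4, 15, 16]… (length divides ord_23(21)).
2 cycles of lengths [22, 1].
With 2 cycles on 23 points, sign = (−1)^{23−2} = -1.
(21|23)_J = -1 (Zolotarev's lemma cross-check).

-1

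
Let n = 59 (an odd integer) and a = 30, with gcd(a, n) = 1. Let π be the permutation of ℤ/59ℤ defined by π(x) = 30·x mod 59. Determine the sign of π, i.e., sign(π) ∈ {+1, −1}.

-1

Trace 47: π^k(47) = [47, 53, 56, 28, 14, 7, 33] for k=0..6.
Cycle type of π: 58 + 1; total 2 cycles.
With 2 cycles on 59 points, sign = (−1)^{59−2} = -1.
Via Zolotarev, sign(π_{30}) = (30|59) = -1.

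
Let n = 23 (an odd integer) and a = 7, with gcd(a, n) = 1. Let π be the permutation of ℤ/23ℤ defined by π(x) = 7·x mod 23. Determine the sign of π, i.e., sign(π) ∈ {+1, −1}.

-1

Trace 2: π^k(2) = [2, 14, 6, 19, 18, 11, 8] for k=0..6.
Cycle type of π: 22 + 1; total 2 cycles.
23 − 2 = 21 transpositions; sign(π) = (−1)^21 = -1.
Zolotarev: (7|23) = -1, matching the cycle-count sign.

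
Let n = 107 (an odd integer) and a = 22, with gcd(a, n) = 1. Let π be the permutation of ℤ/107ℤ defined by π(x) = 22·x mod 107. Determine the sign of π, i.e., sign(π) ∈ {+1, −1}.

-1

Trace 31: π^k(31) = [31, 40, 24, 100, 60, 36, 43] for k=0..6.
2 cycles of lengths [106, 1].
2 cycles on 107: each ℓ→(−1)^(ℓ−1), product (−1)^105 = -1.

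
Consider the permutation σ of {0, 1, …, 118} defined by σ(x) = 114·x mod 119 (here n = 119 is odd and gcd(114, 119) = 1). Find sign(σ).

-1

Start at x=99: 99 → 100 → 95 → 1 → 114 → 25 → 113 → … (one orbit).
Cycle lengths of π_114 on ℤ/119ℤ: [48, 48, 16, 3, 3, 1]; 6 cycles in total.
119 − 6 = 113 transpositions; sign(π) = (−1)^113 = -1.
The Jacobi symbol (114|119) = -1 (Zolotarev) agrees.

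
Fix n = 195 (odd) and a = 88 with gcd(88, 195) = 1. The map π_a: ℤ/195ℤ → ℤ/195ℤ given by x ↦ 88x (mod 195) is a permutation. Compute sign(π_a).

-1

Trace 43: π^k(43) = [43, 79, 127, 61, 103, 94, 82] for k=0..6.
Cycle lengths of π_88 on ℤ/195ℤ: [12, 12, 12, 12, 12, 12, 12, 12, 12, 12, 12, 12, 6, 6, 6, 6, 6, 6, 4, 4, 4, 1, 1, 1]; 24 cycles in total.
With 24 cycles on 195 points, sign = (−1)^{195−24} = -1.
(88|195)_J = -1 (Zolotarev's lemma cross-check).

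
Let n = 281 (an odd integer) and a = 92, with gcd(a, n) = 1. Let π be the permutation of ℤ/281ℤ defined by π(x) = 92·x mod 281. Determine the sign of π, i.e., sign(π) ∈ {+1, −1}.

-1

Trace 10: π^k(10) = [10, 77, 59, 89, 39, 216, 202] for k=0..6.
6 cycles of lengths [56, 56, 56, 56, 56, 1].
sign(π) = (−1)^{n − #cycles} = (−1)^{281−6} = (−1)^275 = -1.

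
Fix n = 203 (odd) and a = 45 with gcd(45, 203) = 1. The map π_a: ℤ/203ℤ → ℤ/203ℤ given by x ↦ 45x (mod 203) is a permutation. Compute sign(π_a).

-1

Start at x=146: 146 → 74 → 82 → 36 → 199 → 23 → 20 → … (one orbit).
Cycle type of π: 42×4 + 7×4 + 6 + 1; total 10 cycles.
n − c = 203 − 10 = 193; sign = (−1)^193 = -1.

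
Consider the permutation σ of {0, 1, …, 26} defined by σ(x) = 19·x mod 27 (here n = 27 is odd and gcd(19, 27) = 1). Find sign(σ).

Start at x=10: 10 → 1 → 19 → 10 (one orbit).
π_19 has 15 disjoint cycles with lengths [3, 3, 3, 3, 3, 3, 1, 1, 1, 1, 1, 1, 1, 1, 1] on {0,…,26}.
n − c = 27 − 15 = 12; sign = (−1)^12 = +1.
Via Zolotarev, sign(π_{19}) = (19|27) = +1.

+1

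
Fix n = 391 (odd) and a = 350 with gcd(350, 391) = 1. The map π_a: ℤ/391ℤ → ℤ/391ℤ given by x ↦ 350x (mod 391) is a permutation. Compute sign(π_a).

Trace 56: π^k(56) = [56, 50, 296, 376, 224, 200, 11] for k=0..6.
Cycle type of π: 176×2 + 22 + 16 + 1; total 5 cycles.
391 − 5 = 386 transpositions; sign(π) = (−1)^386 = +1.
Zolotarev: (350|391) = +1, matching the cycle-count sign.

+1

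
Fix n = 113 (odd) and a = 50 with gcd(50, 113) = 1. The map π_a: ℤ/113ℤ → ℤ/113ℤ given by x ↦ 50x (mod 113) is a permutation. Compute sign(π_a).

Orbit of 81 under x↦50x: [81, 95, 4, 87, 56, 88, 106]… (length divides ord_113(50)).
3 cycles of lengths [56, 56, 1].
113 − 3 = 110 transpositions; sign(π) = (−1)^110 = +1.
(50|113)_J = +1 (Zolotarev's lemma cross-check).

+1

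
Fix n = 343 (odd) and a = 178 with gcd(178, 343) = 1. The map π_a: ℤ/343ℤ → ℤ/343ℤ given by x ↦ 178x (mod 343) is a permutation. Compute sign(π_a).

-1

Trace 1: π^k(1) = [1, 178, 128, 146, 263, 166, 50] for k=0..6.
Cycle lengths of π_178 on ℤ/343ℤ: [42, 42, 42, 42, 42, 42, 42, 6, 6, 6, 6, 6, 6, 6, 6, 1]; 16 cycles in total.
n − c = 343 − 16 = 327; sign = (−1)^327 = -1.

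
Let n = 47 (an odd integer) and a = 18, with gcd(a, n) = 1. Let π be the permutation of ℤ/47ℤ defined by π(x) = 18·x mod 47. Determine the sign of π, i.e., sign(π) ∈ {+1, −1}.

Start at x=12: 12 → 28 → 34 → 1 → 18 → 42 → 4 → … (one orbit).
Decompose π into cycles: lengths [23, 23, 1] (3 cycles, including the fixed point 0).
sign(π) = (−1)^{n − #cycles} = (−1)^{47−3} = (−1)^44 = +1.
Zolotarev: (18|47) = +1, matching the cycle-count sign.

+1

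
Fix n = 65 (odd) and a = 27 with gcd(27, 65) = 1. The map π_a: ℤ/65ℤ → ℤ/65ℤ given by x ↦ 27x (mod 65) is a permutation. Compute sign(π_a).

-1

Start at x=27: 27 → 14 → 53 → 1 → 27 (one orbit).
π_27 has 26 disjoint cycles with lengths [4, 4, 4, 4, 4, 4, 4, 4, 4, 4, 4, 4, 4, 1, 1, 1, 1, 1, 1, 1, 1, 1, 1, 1, 1, 1] on {0,…,64}.
sign(π) = (−1)^{n − #cycles} = (−1)^{65−26} = (−1)^39 = -1.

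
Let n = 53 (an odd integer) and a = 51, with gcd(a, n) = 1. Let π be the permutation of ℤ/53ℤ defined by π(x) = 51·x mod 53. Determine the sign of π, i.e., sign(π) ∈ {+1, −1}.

-1

Trace 16: π^k(16) = [16, 21, 11, 31, 44, 18, 17] for k=0..6.
Cycle type of π: 52 + 1; total 2 cycles.
With 2 cycles on 53 points, sign = (−1)^{53−2} = -1.
(51|53)_J = -1 (Zolotarev's lemma cross-check).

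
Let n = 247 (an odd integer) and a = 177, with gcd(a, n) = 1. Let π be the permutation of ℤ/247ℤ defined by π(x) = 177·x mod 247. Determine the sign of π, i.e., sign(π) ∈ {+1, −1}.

Orbit of 112 under x↦177x: [112, 64, 213, 157, 125, 142, 187]… (length divides ord_247(177)).
π_177 has 12 disjoint cycles with lengths [36, 36, 36, 36, 36, 36, 9, 9, 4, 4, 4, 1] on {0,…,246}.
sign(π) = (−1)^{n − #cycles} = (−1)^{247−12} = (−1)^235 = -1.
Check: (177/247) = -1 by Zolotarev.

-1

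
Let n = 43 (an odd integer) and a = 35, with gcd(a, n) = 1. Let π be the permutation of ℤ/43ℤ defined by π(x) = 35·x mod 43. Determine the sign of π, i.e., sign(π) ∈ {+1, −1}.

Orbit of 16 under x↦35x: [16, 1, 35, 21, 4, 11, 41]… (length divides ord_43(35)).
The orbit structure of x ↦ 35x mod 43: 7 orbits of sizes [7, 7, 7, 7, 7, 7, 1].
43 − 7 = 36 transpositions; sign(π) = (−1)^36 = +1.

+1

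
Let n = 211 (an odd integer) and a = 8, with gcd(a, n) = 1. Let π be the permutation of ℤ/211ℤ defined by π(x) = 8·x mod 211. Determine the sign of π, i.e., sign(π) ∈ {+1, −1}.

-1

Start at x=5: 5 → 40 → 109 → 28 → 13 → 104 → 199 → … (one orbit).
The orbit structure of x ↦ 8x mod 211: 4 orbits of sizes [70, 70, 70, 1].
211 − 4 = 207 transpositions; sign(π) = (−1)^207 = -1.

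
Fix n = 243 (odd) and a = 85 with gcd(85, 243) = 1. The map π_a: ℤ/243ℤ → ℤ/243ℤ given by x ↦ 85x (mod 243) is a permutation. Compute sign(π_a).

Orbit of 37 under x↦85x: [37, 229, 25, 181, 76, 142, 163]… (length divides ord_243(85)).
The orbit structure of x ↦ 85x mod 243: 11 orbits of sizes [81, 81, 27, 27, 9, 9, 3, 3, 1, 1, 1].
Σ(ℓ_i−1) = 243−11 = 232; sign = (−1)^232 = +1.
Zolotarev: (85|243) = +1, matching the cycle-count sign.

+1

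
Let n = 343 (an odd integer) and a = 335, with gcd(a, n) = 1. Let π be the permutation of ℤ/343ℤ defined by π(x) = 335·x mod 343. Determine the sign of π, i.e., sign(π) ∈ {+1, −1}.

Trace 323: π^k(323) = [323, 160, 92, 293, 57, 230, 218] for k=0..6.
Cycle type of π: 98×3 + 14×3 + 2×3 + 1; total 10 cycles.
With 10 cycles on 343 points, sign = (−1)^{343−10} = -1.
Via Zolotarev, sign(π_{335}) = (335|343) = -1.

-1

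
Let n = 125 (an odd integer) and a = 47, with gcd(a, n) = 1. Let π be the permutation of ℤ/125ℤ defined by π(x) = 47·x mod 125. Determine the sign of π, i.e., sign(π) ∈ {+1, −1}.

Trace 31: π^k(31) = [31, 82, 104, 13, 111, 92, 74] for k=0..6.
The orbit structure of x ↦ 47x mod 125: 4 orbits of sizes [100, 20, 4, 1].
4 cycles on 125: each ℓ→(−1)^(ℓ−1), product (−1)^121 = -1.

-1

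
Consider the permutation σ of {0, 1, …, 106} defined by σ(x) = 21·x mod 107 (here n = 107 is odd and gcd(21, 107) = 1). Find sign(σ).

Orbit of 49 under x↦21x: [49, 66, 102, 2, 42, 26, 11]… (length divides ord_107(21)).
The orbit structure of x ↦ 21x mod 107: 2 orbits of sizes [106, 1].
With 2 cycles on 107 points, sign = (−1)^{107−2} = -1.

-1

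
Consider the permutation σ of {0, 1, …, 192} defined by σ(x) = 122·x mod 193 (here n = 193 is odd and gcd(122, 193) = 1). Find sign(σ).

-1

Start at x=13: 13 → 42 → 106 → 1 → 122 → 23 → 104 → … (one orbit).
π_122 has 4 disjoint cycles with lengths [64, 64, 64, 1] on {0,…,192}.
sign(π) = (−1)^{n − #cycles} = (−1)^{193−4} = (−1)^189 = -1.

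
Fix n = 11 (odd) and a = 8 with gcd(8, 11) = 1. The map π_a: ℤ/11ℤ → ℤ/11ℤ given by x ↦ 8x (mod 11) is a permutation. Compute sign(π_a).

Trace 5: π^k(5) = [5, 7, 1, 8, 9, 6, 4] for k=0..6.
2 cycles of lengths [10, 1].
sign(π) = (−1)^{n − #cycles} = (−1)^{11−2} = (−1)^9 = -1.
The Jacobi symbol (8|11) = -1 (Zolotarev) agrees.

-1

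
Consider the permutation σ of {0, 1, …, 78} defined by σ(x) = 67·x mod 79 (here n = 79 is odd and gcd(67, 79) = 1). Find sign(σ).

Orbit of 1 under x↦67x: [1, 67, 65, 10, 38, 18, 21]… (length divides ord_79(67)).
Cycle type of π: 13×6 + 1; total 7 cycles.
n − c = 79 − 7 = 72; sign = (−1)^72 = +1.

+1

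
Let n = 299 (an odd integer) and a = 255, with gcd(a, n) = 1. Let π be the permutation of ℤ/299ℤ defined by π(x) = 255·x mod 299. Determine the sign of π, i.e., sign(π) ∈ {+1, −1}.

-1

Orbit of 70 under x↦255x: [70, 209, 73, 77, 200, 170, 294]… (length divides ord_299(255)).
12 cycles of lengths [44, 44, 44, 44, 44, 44, 11, 11, 4, 4, 4, 1].
Σ(ℓ_i−1) = 299−12 = 287; sign = (−1)^287 = -1.
Check: (255/299) = -1 by Zolotarev.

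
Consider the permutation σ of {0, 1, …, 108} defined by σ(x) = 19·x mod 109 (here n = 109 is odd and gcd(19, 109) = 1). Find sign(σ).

Trace 32: π^k(32) = [32, 63, 107, 71, 41, 16, 86] for k=0..6.
Cycle type of π: 36×3 + 1; total 4 cycles.
sign(π) = (−1)^{n − #cycles} = (−1)^{109−4} = (−1)^105 = -1.

-1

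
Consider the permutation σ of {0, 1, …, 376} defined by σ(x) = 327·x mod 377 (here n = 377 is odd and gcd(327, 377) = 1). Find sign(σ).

+1

Orbit of 333 under x↦327x: [333, 315, 84, 324, 11, 204, 356]… (length divides ord_377(327)).
π_327 has 7 disjoint cycles with lengths [84, 84, 84, 84, 28, 12, 1] on {0,…,376}.
377 − 7 = 370 transpositions; sign(π) = (−1)^370 = +1.
Via Zolotarev, sign(π_{327}) = (327|377) = +1.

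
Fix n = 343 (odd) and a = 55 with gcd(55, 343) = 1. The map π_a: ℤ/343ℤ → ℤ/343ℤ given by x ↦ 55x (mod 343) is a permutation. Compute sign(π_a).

-1

Start at x=83: 83 → 106 → 342 → 288 → 62 → 323 → 272 → … (one orbit).
Cycle lengths of π_55 on ℤ/343ℤ: [98, 98, 98, 14, 14, 14, 2, 2, 2, 1]; 10 cycles in total.
n − c = 343 − 10 = 333; sign = (−1)^333 = -1.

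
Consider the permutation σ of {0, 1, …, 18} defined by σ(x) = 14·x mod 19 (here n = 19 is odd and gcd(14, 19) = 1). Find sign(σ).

-1

Start at x=12: 12 → 16 → 15 → 1 → 14 → 6 → 8 → … (one orbit).
π_14 has 2 disjoint cycles with lengths [18, 1] on {0,…,18}.
2 cycles on 19: each ℓ→(−1)^(ℓ−1), product (−1)^17 = -1.
(14|19)_J = -1 (Zolotarev's lemma cross-check).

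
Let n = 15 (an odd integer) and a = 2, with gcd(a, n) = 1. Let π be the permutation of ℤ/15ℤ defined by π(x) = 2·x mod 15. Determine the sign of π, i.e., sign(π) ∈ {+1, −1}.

Trace 8: π^k(8) = [8, 1, 2, 4] for k=0..3.
Cycle lengths of π_2 on ℤ/15ℤ: [4, 4, 4, 2, 1]; 5 cycles in total.
sign(π) = (−1)^{n − #cycles} = (−1)^{15−5} = (−1)^10 = +1.

+1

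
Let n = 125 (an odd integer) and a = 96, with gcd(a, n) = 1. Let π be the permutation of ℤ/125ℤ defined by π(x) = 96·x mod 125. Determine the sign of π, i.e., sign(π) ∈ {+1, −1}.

+1

Start at x=56: 56 → 1 → 96 → 91 → 111 → 31 → 101 → … (one orbit).
13 cycles of lengths [25, 25, 25, 25, 5, 5, 5, 5, 1, 1, 1, 1, 1].
Σ(ℓ_i−1) = 125−13 = 112; sign = (−1)^112 = +1.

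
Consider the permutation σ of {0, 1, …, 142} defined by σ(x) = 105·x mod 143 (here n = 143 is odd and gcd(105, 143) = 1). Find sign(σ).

Orbit of 14 under x↦105x: [14, 40, 53, 131, 27, 118, 92]… (length divides ord_143(105)).
π_105 has 26 disjoint cycles with lengths [10, 10, 10, 10, 10, 10, 10, 10, 10, 10, 10, 10, 10, 1, 1, 1, 1, 1, 1, 1, 1, 1, 1, 1, 1, 1] on {0,…,142}.
sign(π) = (−1)^{n − #cycles} = (−1)^{143−26} = (−1)^117 = -1.
Zolotarev: (105|143) = -1, matching the cycle-count sign.

-1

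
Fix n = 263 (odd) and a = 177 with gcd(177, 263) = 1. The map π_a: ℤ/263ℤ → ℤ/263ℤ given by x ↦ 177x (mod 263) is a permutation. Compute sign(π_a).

-1

Orbit of 230 under x↦177x: [230, 208, 259, 81, 135, 225, 112]… (length divides ord_263(177)).
π_177 has 2 disjoint cycles with lengths [262, 1] on {0,…,262}.
Σ(ℓ_i−1) = 263−2 = 261; sign = (−1)^261 = -1.
Check: (177/263) = -1 by Zolotarev.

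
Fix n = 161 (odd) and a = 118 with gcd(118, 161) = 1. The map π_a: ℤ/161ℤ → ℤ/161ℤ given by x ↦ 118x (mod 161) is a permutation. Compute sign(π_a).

-1

Orbit of 71 under x↦118x: [71, 6, 64, 146, 1, 118, 78]… (length divides ord_161(118)).
Cycle type of π: 22×6 + 11×2 + 2×3 + 1; total 12 cycles.
Σ(ℓ_i−1) = 161−12 = 149; sign = (−1)^149 = -1.
Via Zolotarev, sign(π_{118}) = (118|161) = -1.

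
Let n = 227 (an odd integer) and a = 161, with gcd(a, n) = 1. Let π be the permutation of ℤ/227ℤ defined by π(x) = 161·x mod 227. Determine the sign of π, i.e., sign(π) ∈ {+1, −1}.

+1

Trace 139: π^k(139) = [139, 133, 75, 44, 47, 76, 205] for k=0..6.
π_161 has 3 disjoint cycles with lengths [113, 113, 1] on {0,…,226}.
3 cycles on 227: each ℓ→(−1)^(ℓ−1), product (−1)^224 = +1.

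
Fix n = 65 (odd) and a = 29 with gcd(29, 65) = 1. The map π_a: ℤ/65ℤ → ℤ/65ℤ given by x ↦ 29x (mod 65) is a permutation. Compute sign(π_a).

Start at x=16: 16 → 9 → 1 → 29 → 61 → 14 → 16 (one orbit).
Cycle lengths of π_29 on ℤ/65ℤ: [6, 6, 6, 6, 6, 6, 6, 6, 3, 3, 3, 3, 2, 2, 1]; 15 cycles in total.
15 cycles on 65: each ℓ→(−1)^(ℓ−1), product (−1)^50 = +1.
The Jacobi symbol (29|65) = +1 (Zolotarev) agrees.

+1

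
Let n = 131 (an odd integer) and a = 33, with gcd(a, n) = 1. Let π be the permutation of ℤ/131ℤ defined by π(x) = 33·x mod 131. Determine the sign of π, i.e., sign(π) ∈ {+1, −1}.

Orbit of 74 under x↦33x: [74, 84, 21, 38, 75, 117, 62]… (length divides ord_131(33)).
3 cycles of lengths [65, 65, 1].
3 cycles on 131: each ℓ→(−1)^(ℓ−1), product (−1)^128 = +1.

+1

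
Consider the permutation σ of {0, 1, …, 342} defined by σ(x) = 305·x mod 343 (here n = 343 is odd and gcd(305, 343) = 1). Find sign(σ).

+1

Trace 100: π^k(100) = [100, 316, 340, 114, 127, 319, 226] for k=0..6.
The orbit structure of x ↦ 305x mod 343: 7 orbits of sizes [147, 147, 21, 21, 3, 3, 1].
343 − 7 = 336 transpositions; sign(π) = (−1)^336 = +1.
(305|343)_J = +1 (Zolotarev's lemma cross-check).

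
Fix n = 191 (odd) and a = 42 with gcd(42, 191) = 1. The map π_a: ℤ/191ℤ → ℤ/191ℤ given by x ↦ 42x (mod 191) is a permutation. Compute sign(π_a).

Orbit of 53 under x↦42x: [53, 125, 93, 86, 174, 50, 190]… (length divides ord_191(42)).
Cycle type of π: 190 + 1; total 2 cycles.
191 − 2 = 189 transpositions; sign(π) = (−1)^189 = -1.
Check: (42/191) = -1 by Zolotarev.

-1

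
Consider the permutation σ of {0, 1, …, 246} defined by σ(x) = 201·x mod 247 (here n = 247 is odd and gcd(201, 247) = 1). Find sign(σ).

Trace 30: π^k(30) = [30, 102, 1, 201, 140, 229, 87] for k=0..6.
Cycle type of π: 12×19 + 3×6 + 1; total 26 cycles.
247 − 26 = 221 transpositions; sign(π) = (−1)^221 = -1.

-1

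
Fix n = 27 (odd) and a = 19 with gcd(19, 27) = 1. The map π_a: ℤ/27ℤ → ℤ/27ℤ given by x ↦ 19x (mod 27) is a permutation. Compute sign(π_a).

+1

Start at x=1: 1 → 19 → 10 → 1 (one orbit).
15 cycles of lengths [3, 3, 3, 3, 3, 3, 1, 1, 1, 1, 1, 1, 1, 1, 1].
27 − 15 = 12 transpositions; sign(π) = (−1)^12 = +1.
Via Zolotarev, sign(π_{19}) = (19|27) = +1.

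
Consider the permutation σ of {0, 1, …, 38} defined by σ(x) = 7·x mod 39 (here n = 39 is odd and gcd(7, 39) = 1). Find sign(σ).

-1

Start at x=10: 10 → 31 → 22 → 37 → 25 → 19 → 16 → … (one orbit).
6 cycles of lengths [12, 12, 12, 1, 1, 1].
sign(π) = (−1)^{n − #cycles} = (−1)^{39−6} = (−1)^33 = -1.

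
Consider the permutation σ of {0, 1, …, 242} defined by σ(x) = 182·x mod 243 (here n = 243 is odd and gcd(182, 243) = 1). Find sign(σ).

-1

Orbit of 7 under x↦182x: [7, 59, 46, 110, 94, 98, 97]… (length divides ord_243(182)).
Cycle lengths of π_182 on ℤ/243ℤ: [162, 54, 18, 6, 2, 1]; 6 cycles in total.
sign(π) = (−1)^{n − #cycles} = (−1)^{243−6} = (−1)^237 = -1.
Check: (182/243) = -1 by Zolotarev.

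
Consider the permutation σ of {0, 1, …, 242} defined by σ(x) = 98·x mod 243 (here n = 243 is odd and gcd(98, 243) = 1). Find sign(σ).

-1

Orbit of 226 under x↦98x: [226, 35, 28, 71, 154, 26, 118]… (length divides ord_243(98)).
Decompose π into cycles: lengths [54, 54, 54, 18, 18, 18, 6, 6, 6, 2, 2, 2, 2, 1] (14 cycles, including the fixed point 0).
Σ(ℓ_i−1) = 243−14 = 229; sign = (−1)^229 = -1.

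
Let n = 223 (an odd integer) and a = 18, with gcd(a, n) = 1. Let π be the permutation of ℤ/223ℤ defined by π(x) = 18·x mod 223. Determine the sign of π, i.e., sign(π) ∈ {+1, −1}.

+1

Orbit of 36 under x↦18x: [36, 202, 68, 109, 178, 82, 138]… (length divides ord_223(18)).
π_18 has 3 disjoint cycles with lengths [111, 111, 1] on {0,…,222}.
With 3 cycles on 223 points, sign = (−1)^{223−3} = +1.
Zolotarev: (18|223) = +1, matching the cycle-count sign.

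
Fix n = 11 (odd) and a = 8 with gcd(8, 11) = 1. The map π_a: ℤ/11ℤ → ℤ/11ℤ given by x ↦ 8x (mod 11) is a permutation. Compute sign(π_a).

-1

Start at x=8: 8 → 9 → 6 → 4 → 10 → 3 → 2 → … (one orbit).
Cycle type of π: 10 + 1; total 2 cycles.
n − c = 11 − 2 = 9; sign = (−1)^9 = -1.
Zolotarev: (8|11) = -1, matching the cycle-count sign.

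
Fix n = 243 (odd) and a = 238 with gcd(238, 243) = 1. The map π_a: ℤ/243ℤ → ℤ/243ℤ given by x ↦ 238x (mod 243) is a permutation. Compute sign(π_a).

+1

Start at x=184: 184 → 52 → 226 → 85 → 61 → 181 → 67 → … (one orbit).
11 cycles of lengths [81, 81, 27, 27, 9, 9, 3, 3, 1, 1, 1].
11 cycles on 243: each ℓ→(−1)^(ℓ−1), product (−1)^232 = +1.
Zolotarev: (238|243) = +1, matching the cycle-count sign.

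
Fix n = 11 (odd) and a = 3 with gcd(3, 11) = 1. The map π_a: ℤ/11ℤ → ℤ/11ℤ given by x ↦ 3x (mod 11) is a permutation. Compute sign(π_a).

+1

Start at x=5: 5 → 4 → 1 → 3 → 9 → 5 (one orbit).
π_3 has 3 disjoint cycles with lengths [5, 5, 1] on {0,…,10}.
Σ(ℓ_i−1) = 11−3 = 8; sign = (−1)^8 = +1.
The Jacobi symbol (3|11) = +1 (Zolotarev) agrees.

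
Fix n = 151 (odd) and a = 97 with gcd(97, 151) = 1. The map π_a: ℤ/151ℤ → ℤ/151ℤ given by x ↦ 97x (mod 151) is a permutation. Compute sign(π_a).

Start at x=42: 42 → 148 → 11 → 10 → 64 → 17 → 139 → … (one orbit).
Decompose π into cycles: lengths [75, 75, 1] (3 cycles, including the fixed point 0).
With 3 cycles on 151 points, sign = (−1)^{151−3} = +1.
(97|151)_J = +1 (Zolotarev's lemma cross-check).

+1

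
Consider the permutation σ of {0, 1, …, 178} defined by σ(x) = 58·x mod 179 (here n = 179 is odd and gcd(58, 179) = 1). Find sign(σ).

Orbit of 65 under x↦58x: [65, 11, 101, 130, 22, 23, 81]… (length divides ord_179(58)).
2 cycles of lengths [178, 1].
Σ(ℓ_i−1) = 179−2 = 177; sign = (−1)^177 = -1.
Check: (58/179) = -1 by Zolotarev.

-1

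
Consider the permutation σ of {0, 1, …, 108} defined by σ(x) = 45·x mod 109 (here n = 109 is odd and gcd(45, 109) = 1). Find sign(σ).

Trace 63: π^k(63) = [63, 1, 45] for k=0..2.
Decompose π into cycles: lengths [3, 3, 3, 3, 3, 3, 3, 3, 3, 3, 3, 3, 3, 3, 3, 3, 3, 3, 3, 3, 3, 3, 3, 3, 3, 3, 3, 3, 3, 3, 3, 3, 3, 3, 3, 3, 1] (37 cycles, including the fixed point 0).
109 − 37 = 72 transpositions; sign(π) = (−1)^72 = +1.
(45|109)_J = +1 (Zolotarev's lemma cross-check).

+1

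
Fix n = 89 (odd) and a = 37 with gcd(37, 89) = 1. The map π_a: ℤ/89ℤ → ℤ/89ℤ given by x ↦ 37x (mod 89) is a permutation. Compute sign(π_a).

Orbit of 37 under x↦37x: [37, 34, 12, 88, 52, 55, 77]… (length divides ord_89(37)).
Decompose π into cycles: lengths [8, 8, 8, 8, 8, 8, 8, 8, 8, 8, 8, 1] (12 cycles, including the fixed point 0).
sign(π) = (−1)^{n − #cycles} = (−1)^{89−12} = (−1)^77 = -1.
(37|89)_J = -1 (Zolotarev's lemma cross-check).

-1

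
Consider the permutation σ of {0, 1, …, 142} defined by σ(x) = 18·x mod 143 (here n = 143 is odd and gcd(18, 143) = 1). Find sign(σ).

+1

Start at x=83: 83 → 64 → 8 → 1 → 18 → 38 → 112 → … (one orbit).
The orbit structure of x ↦ 18x mod 143: 11 orbits of sizes [20, 20, 20, 20, 20, 20, 10, 4, 4, 4, 1].
With 11 cycles on 143 points, sign = (−1)^{143−11} = +1.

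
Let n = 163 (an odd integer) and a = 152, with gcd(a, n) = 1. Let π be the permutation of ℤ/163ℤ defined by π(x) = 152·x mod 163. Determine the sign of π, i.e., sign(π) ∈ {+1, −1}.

Orbit of 35 under x↦152x: [35, 104, 160, 33, 126, 81, 87]… (length divides ord_163(152)).
Decompose π into cycles: lengths [81, 81, 1] (3 cycles, including the fixed point 0).
With 3 cycles on 163 points, sign = (−1)^{163−3} = +1.
Via Zolotarev, sign(π_{152}) = (152|163) = +1.

+1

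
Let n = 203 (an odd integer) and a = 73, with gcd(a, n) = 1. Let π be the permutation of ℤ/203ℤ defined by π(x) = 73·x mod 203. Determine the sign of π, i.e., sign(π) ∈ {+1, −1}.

+1

Orbit of 16 under x↦73x: [16, 153, 4, 89, 1, 73, 51]… (length divides ord_203(73)).
5 cycles of lengths [84, 84, 28, 6, 1].
n − c = 203 − 5 = 198; sign = (−1)^198 = +1.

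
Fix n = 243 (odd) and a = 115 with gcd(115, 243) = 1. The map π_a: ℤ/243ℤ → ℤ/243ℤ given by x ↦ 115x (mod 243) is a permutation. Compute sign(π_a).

+1

Start at x=13: 13 → 37 → 124 → 166 → 136 → 88 → 157 → … (one orbit).
Decompose π into cycles: lengths [81, 81, 27, 27, 9, 9, 3, 3, 1, 1, 1] (11 cycles, including the fixed point 0).
sign(π) = (−1)^{n − #cycles} = (−1)^{243−11} = (−1)^232 = +1.
Check: (115/243) = +1 by Zolotarev.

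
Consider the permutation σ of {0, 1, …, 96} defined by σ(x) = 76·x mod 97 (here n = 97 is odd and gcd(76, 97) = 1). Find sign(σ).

Orbit of 89 under x↦76x: [89, 71, 61, 77, 32, 7, 47]… (length divides ord_97(76)).
The orbit structure of x ↦ 76x mod 97: 2 orbits of sizes [96, 1].
n − c = 97 − 2 = 95; sign = (−1)^95 = -1.
Zolotarev: (76|97) = -1, matching the cycle-count sign.

-1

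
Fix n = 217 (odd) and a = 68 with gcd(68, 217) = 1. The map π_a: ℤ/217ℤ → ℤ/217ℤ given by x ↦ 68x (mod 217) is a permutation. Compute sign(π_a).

Start at x=67: 67 → 216 → 149 → 150 → 1 → 68 → 67 (one orbit).
Cycle lengths of π_68 on ℤ/217ℤ: [6, 6, 6, 6, 6, 6, 6, 6, 6, 6, 6, 6, 6, 6, 6, 6, 6, 6, 6, 6, 6, 6, 6, 6, 6, 6, 6, 6, 6, 6, 6, 6, 6, 6, 6, 6, 1]; 37 cycles in total.
37 cycles on 217: each ℓ→(−1)^(ℓ−1), product (−1)^180 = +1.
Check: (68/217) = +1 by Zolotarev.

+1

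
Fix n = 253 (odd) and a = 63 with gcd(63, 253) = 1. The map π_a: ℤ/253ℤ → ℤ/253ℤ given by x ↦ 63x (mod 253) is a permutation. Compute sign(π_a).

Trace 71: π^k(71) = [71, 172, 210, 74, 108, 226, 70] for k=0..6.
π_63 has 5 disjoint cycles with lengths [110, 110, 22, 10, 1] on {0,…,252}.
With 5 cycles on 253 points, sign = (−1)^{253−5} = +1.

+1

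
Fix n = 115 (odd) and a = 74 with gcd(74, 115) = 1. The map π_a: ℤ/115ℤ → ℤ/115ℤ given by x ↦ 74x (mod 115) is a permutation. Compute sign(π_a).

Orbit of 101 under x↦74x: [101, 114, 41, 44, 36, 19, 26]… (length divides ord_115(74)).
Cycle type of π: 22×5 + 2×2 + 1; total 8 cycles.
115 − 8 = 107 transpositions; sign(π) = (−1)^107 = -1.
Via Zolotarev, sign(π_{74}) = (74|115) = -1.

-1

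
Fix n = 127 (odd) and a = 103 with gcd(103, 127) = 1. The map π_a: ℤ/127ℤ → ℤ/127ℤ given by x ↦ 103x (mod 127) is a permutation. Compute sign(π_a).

+1

Trace 107: π^k(107) = [107, 99, 37, 1, 103, 68, 19] for k=0..6.
π_103 has 15 disjoint cycles with lengths [9, 9, 9, 9, 9, 9, 9, 9, 9, 9, 9, 9, 9, 9, 1] on {0,…,126}.
Σ(ℓ_i−1) = 127−15 = 112; sign = (−1)^112 = +1.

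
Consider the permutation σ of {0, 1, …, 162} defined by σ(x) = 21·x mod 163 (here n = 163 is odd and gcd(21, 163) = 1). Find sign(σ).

Orbit of 53 under x↦21x: [53, 135, 64, 40, 25, 36, 104]… (length divides ord_163(21)).
7 cycles of lengths [27, 27, 27, 27, 27, 27, 1].
sign(π) = (−1)^{n − #cycles} = (−1)^{163−7} = (−1)^156 = +1.

+1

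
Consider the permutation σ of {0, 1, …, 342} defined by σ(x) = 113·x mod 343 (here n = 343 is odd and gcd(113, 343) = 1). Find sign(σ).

+1

Start at x=330: 330 → 246 → 15 → 323 → 141 → 155 → 22 → … (one orbit).
π_113 has 19 disjoint cycles with lengths [49, 49, 49, 49, 49, 49, 7, 7, 7, 7, 7, 7, 1, 1, 1, 1, 1, 1, 1] on {0,…,342}.
19 cycles on 343: each ℓ→(−1)^(ℓ−1), product (−1)^324 = +1.
Via Zolotarev, sign(π_{113}) = (113|343) = +1.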